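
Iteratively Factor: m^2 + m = (m)*(m + 1)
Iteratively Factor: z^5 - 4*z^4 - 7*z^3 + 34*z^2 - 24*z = (z + 3)*(z^4 - 7*z^3 + 14*z^2 - 8*z) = (z - 4)*(z + 3)*(z^3 - 3*z^2 + 2*z) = (z - 4)*(z - 2)*(z + 3)*(z^2 - z) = (z - 4)*(z - 2)*(z - 1)*(z + 3)*(z)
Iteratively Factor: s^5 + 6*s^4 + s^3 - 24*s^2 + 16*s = (s)*(s^4 + 6*s^3 + s^2 - 24*s + 16) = s*(s + 4)*(s^3 + 2*s^2 - 7*s + 4) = s*(s - 1)*(s + 4)*(s^2 + 3*s - 4) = s*(s - 1)^2*(s + 4)*(s + 4)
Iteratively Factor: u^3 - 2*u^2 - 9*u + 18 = (u - 2)*(u^2 - 9) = (u - 2)*(u + 3)*(u - 3)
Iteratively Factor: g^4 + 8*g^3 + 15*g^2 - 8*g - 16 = (g + 1)*(g^3 + 7*g^2 + 8*g - 16) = (g - 1)*(g + 1)*(g^2 + 8*g + 16) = (g - 1)*(g + 1)*(g + 4)*(g + 4)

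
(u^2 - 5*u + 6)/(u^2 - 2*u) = (u - 3)/u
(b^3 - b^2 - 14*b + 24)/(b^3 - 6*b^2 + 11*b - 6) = (b + 4)/(b - 1)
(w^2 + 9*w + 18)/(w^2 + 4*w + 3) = (w + 6)/(w + 1)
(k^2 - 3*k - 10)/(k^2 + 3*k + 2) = (k - 5)/(k + 1)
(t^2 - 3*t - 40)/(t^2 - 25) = (t - 8)/(t - 5)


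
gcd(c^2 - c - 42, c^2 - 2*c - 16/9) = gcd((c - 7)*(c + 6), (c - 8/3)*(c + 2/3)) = 1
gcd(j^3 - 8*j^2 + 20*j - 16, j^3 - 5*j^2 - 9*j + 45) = 1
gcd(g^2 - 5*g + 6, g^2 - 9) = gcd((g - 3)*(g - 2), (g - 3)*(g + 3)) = g - 3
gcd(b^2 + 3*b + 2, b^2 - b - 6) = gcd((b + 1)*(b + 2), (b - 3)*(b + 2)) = b + 2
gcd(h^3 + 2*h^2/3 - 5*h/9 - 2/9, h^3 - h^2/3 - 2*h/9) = h^2 - h/3 - 2/9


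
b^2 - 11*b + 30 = (b - 6)*(b - 5)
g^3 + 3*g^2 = g^2*(g + 3)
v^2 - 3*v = v*(v - 3)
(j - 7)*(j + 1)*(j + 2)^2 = j^4 - 2*j^3 - 27*j^2 - 52*j - 28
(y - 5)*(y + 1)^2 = y^3 - 3*y^2 - 9*y - 5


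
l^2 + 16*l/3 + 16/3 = (l + 4/3)*(l + 4)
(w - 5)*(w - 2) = w^2 - 7*w + 10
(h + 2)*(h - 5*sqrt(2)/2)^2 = h^3 - 5*sqrt(2)*h^2 + 2*h^2 - 10*sqrt(2)*h + 25*h/2 + 25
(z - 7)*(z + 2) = z^2 - 5*z - 14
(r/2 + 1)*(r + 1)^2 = r^3/2 + 2*r^2 + 5*r/2 + 1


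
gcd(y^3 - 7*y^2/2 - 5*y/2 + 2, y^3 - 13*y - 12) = y^2 - 3*y - 4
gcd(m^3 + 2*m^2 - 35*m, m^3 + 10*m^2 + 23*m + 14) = m + 7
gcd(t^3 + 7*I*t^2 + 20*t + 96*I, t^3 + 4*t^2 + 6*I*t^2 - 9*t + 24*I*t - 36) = t + 3*I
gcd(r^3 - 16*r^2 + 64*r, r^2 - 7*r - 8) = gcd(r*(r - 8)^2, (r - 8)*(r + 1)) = r - 8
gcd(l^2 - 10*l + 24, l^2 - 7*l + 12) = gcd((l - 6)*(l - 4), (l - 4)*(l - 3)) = l - 4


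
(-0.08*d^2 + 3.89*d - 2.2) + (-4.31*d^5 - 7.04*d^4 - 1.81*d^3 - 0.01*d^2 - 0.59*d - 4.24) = -4.31*d^5 - 7.04*d^4 - 1.81*d^3 - 0.09*d^2 + 3.3*d - 6.44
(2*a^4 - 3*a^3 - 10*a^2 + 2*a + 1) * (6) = 12*a^4 - 18*a^3 - 60*a^2 + 12*a + 6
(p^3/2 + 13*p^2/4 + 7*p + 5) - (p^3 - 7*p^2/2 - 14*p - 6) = -p^3/2 + 27*p^2/4 + 21*p + 11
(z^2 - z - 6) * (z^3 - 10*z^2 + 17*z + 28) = z^5 - 11*z^4 + 21*z^3 + 71*z^2 - 130*z - 168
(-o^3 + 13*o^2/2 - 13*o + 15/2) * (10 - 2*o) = 2*o^4 - 23*o^3 + 91*o^2 - 145*o + 75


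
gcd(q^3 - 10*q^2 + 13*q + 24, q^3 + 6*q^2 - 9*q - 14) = q + 1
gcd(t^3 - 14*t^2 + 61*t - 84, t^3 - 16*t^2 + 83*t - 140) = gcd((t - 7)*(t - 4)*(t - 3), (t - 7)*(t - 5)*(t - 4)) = t^2 - 11*t + 28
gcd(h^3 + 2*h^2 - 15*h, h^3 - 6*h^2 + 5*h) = h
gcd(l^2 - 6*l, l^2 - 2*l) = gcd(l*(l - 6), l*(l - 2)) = l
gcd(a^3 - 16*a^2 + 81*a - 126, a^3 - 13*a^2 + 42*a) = a^2 - 13*a + 42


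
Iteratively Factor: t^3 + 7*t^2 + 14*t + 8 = (t + 1)*(t^2 + 6*t + 8) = (t + 1)*(t + 4)*(t + 2)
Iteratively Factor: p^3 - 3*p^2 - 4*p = (p - 4)*(p^2 + p) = (p - 4)*(p + 1)*(p)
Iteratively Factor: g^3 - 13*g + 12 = (g - 1)*(g^2 + g - 12) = (g - 1)*(g + 4)*(g - 3)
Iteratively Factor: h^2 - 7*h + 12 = (h - 4)*(h - 3)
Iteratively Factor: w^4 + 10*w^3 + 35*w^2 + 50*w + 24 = (w + 3)*(w^3 + 7*w^2 + 14*w + 8) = (w + 3)*(w + 4)*(w^2 + 3*w + 2) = (w + 1)*(w + 3)*(w + 4)*(w + 2)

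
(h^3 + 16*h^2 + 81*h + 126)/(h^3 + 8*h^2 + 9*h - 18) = (h + 7)/(h - 1)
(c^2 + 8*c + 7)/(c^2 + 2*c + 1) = (c + 7)/(c + 1)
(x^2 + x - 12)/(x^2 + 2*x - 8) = (x - 3)/(x - 2)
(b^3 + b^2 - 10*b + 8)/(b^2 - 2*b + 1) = (b^2 + 2*b - 8)/(b - 1)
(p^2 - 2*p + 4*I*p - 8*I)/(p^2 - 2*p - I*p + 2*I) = (p + 4*I)/(p - I)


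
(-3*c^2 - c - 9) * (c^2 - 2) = -3*c^4 - c^3 - 3*c^2 + 2*c + 18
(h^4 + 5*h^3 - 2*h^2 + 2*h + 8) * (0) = 0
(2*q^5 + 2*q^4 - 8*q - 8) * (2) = 4*q^5 + 4*q^4 - 16*q - 16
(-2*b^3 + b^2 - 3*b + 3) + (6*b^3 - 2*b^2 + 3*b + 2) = 4*b^3 - b^2 + 5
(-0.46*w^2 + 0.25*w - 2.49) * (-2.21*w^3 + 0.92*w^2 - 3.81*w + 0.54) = 1.0166*w^5 - 0.9757*w^4 + 7.4855*w^3 - 3.4917*w^2 + 9.6219*w - 1.3446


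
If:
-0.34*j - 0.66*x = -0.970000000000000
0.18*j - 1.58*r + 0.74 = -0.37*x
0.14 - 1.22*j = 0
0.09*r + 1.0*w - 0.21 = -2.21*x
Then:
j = 0.11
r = 0.81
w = -2.98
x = 1.41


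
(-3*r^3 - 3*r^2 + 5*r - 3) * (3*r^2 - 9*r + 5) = -9*r^5 + 18*r^4 + 27*r^3 - 69*r^2 + 52*r - 15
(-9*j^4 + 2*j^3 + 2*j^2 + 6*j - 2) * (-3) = 27*j^4 - 6*j^3 - 6*j^2 - 18*j + 6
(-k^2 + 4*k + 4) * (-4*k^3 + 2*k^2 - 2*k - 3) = 4*k^5 - 18*k^4 - 6*k^3 + 3*k^2 - 20*k - 12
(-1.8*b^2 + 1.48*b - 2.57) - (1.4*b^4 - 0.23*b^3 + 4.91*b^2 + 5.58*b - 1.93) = -1.4*b^4 + 0.23*b^3 - 6.71*b^2 - 4.1*b - 0.64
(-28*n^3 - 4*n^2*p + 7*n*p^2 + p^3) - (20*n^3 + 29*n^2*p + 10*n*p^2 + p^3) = -48*n^3 - 33*n^2*p - 3*n*p^2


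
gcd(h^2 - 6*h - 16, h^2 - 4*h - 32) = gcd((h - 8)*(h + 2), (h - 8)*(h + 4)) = h - 8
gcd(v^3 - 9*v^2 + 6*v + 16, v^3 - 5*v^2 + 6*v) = v - 2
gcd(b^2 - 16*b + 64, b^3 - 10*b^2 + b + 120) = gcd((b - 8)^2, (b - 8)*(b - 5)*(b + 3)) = b - 8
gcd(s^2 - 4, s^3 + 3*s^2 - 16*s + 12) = s - 2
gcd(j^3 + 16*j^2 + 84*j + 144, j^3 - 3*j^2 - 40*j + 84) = j + 6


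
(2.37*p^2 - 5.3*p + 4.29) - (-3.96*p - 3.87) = 2.37*p^2 - 1.34*p + 8.16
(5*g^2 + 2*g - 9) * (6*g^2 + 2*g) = 30*g^4 + 22*g^3 - 50*g^2 - 18*g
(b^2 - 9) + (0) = b^2 - 9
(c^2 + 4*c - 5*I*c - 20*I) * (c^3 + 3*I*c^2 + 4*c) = c^5 + 4*c^4 - 2*I*c^4 + 19*c^3 - 8*I*c^3 + 76*c^2 - 20*I*c^2 - 80*I*c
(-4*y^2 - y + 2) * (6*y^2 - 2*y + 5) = -24*y^4 + 2*y^3 - 6*y^2 - 9*y + 10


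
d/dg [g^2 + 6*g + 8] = 2*g + 6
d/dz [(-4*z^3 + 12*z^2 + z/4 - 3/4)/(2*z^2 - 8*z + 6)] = (-16*z^2 + 32*z - 1)/(8*(z^2 - 2*z + 1))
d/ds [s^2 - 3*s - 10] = 2*s - 3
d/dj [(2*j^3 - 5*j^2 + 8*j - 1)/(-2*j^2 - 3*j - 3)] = (-4*j^4 - 12*j^3 + 13*j^2 + 26*j - 27)/(4*j^4 + 12*j^3 + 21*j^2 + 18*j + 9)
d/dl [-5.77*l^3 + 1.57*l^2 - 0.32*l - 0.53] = -17.31*l^2 + 3.14*l - 0.32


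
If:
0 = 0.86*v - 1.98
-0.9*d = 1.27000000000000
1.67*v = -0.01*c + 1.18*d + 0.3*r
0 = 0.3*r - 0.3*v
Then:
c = -481.93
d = -1.41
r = 2.30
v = 2.30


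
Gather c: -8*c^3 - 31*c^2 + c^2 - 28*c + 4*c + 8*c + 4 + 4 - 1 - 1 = -8*c^3 - 30*c^2 - 16*c + 6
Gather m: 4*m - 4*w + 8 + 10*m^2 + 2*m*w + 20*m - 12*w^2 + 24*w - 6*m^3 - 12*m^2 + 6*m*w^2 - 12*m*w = -6*m^3 - 2*m^2 + m*(6*w^2 - 10*w + 24) - 12*w^2 + 20*w + 8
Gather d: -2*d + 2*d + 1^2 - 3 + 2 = 0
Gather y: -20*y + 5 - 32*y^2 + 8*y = -32*y^2 - 12*y + 5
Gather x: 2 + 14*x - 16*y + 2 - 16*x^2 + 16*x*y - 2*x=-16*x^2 + x*(16*y + 12) - 16*y + 4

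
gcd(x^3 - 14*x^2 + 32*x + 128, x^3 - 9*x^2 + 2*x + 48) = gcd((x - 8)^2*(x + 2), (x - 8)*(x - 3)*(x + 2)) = x^2 - 6*x - 16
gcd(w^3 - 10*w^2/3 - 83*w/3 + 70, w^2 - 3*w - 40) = w + 5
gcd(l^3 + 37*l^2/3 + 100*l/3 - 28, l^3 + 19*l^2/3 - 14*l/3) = l^2 + 19*l/3 - 14/3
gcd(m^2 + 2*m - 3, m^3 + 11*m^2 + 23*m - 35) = m - 1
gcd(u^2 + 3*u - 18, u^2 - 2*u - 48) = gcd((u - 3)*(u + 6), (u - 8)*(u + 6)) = u + 6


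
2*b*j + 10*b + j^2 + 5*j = (2*b + j)*(j + 5)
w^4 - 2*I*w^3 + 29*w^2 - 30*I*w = w*(w - 6*I)*(w - I)*(w + 5*I)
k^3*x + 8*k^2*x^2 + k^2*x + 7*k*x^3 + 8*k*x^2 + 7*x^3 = (k + x)*(k + 7*x)*(k*x + x)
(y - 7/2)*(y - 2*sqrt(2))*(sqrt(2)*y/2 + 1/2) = sqrt(2)*y^3/2 - 7*sqrt(2)*y^2/4 - 3*y^2/2 - sqrt(2)*y + 21*y/4 + 7*sqrt(2)/2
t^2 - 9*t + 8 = (t - 8)*(t - 1)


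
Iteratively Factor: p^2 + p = (p + 1)*(p)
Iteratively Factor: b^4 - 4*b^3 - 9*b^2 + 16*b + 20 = (b - 5)*(b^3 + b^2 - 4*b - 4) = (b - 5)*(b + 2)*(b^2 - b - 2) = (b - 5)*(b + 1)*(b + 2)*(b - 2)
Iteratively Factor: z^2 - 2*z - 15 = (z - 5)*(z + 3)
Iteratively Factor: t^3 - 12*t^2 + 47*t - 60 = (t - 5)*(t^2 - 7*t + 12) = (t - 5)*(t - 3)*(t - 4)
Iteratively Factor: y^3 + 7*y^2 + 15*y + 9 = (y + 3)*(y^2 + 4*y + 3) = (y + 3)^2*(y + 1)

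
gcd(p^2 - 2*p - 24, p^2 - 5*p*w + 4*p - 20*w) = p + 4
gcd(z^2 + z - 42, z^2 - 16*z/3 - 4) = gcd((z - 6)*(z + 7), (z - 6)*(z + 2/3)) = z - 6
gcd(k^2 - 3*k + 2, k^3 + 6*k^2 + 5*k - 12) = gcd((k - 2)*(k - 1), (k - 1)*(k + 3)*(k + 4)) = k - 1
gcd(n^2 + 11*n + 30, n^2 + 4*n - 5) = n + 5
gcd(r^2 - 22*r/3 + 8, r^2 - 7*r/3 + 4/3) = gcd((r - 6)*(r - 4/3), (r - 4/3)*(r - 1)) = r - 4/3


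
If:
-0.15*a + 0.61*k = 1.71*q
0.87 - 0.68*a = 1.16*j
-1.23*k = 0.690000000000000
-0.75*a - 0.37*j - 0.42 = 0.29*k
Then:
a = -1.00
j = 1.34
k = -0.56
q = -0.11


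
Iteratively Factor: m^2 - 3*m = (m - 3)*(m)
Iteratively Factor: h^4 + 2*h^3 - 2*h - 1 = (h - 1)*(h^3 + 3*h^2 + 3*h + 1) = (h - 1)*(h + 1)*(h^2 + 2*h + 1) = (h - 1)*(h + 1)^2*(h + 1)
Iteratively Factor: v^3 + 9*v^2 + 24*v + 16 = (v + 1)*(v^2 + 8*v + 16) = (v + 1)*(v + 4)*(v + 4)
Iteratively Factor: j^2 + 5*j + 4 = (j + 1)*(j + 4)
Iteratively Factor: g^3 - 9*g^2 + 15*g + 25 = (g - 5)*(g^2 - 4*g - 5) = (g - 5)*(g + 1)*(g - 5)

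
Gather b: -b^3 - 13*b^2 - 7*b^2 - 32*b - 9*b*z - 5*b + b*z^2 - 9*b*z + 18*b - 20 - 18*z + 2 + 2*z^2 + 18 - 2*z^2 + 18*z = -b^3 - 20*b^2 + b*(z^2 - 18*z - 19)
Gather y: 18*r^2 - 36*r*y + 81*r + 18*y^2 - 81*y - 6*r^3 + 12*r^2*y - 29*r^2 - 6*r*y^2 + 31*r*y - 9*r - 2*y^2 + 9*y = -6*r^3 - 11*r^2 + 72*r + y^2*(16 - 6*r) + y*(12*r^2 - 5*r - 72)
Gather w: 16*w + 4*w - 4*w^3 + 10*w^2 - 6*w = -4*w^3 + 10*w^2 + 14*w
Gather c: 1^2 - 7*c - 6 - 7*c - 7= -14*c - 12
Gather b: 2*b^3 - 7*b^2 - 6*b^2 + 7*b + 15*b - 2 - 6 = 2*b^3 - 13*b^2 + 22*b - 8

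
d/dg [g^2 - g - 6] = 2*g - 1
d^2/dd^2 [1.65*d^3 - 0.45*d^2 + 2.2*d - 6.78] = 9.9*d - 0.9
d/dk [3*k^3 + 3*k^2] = 3*k*(3*k + 2)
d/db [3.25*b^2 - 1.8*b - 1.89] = 6.5*b - 1.8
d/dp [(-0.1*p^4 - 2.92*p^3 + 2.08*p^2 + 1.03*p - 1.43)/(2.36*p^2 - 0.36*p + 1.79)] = (-0.472*p^5 - 6.7832*p^4 + 1.3864*p^3 - 18.86*p^2 + 14.196*p + 1.3289)/(5.5696*p^4 - 1.6992*p^3 + 8.5784*p^2 - 1.2888*p + 3.2041)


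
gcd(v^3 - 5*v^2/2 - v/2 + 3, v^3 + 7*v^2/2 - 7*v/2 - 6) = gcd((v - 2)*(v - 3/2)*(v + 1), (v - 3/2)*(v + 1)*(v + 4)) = v^2 - v/2 - 3/2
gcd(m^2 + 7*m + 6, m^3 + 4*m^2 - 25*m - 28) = m + 1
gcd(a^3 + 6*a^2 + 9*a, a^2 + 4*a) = a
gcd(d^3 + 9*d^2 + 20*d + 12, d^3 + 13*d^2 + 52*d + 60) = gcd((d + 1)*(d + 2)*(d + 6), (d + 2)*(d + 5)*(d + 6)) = d^2 + 8*d + 12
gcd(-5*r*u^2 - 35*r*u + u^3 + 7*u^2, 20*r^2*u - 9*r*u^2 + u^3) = 5*r*u - u^2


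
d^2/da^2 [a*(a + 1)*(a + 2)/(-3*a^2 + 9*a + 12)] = -16/(a^3 - 12*a^2 + 48*a - 64)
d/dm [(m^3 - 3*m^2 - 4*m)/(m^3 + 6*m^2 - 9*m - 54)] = (9*m^4 - 10*m^3 - 111*m^2 + 324*m + 216)/(m^6 + 12*m^5 + 18*m^4 - 216*m^3 - 567*m^2 + 972*m + 2916)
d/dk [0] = 0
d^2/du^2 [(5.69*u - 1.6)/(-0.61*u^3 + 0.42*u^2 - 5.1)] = (-u^2*(1.83*u - 0.84)*(3.66*u - 1.68)*(5.69*u - 1.6) + (20.8254*u^2 - 9.5592*u + (3.66*u - 0.84)*(5.69*u - 1.6))*(0.61*u^3 - 0.42*u^2 + 5.1))/(0.61*u^3 - 0.42*u^2 + 5.1)^3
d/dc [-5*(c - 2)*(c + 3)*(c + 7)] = -15*c^2 - 80*c - 5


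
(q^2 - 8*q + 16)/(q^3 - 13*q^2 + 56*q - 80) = 1/(q - 5)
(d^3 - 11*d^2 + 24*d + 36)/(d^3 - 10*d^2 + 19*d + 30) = (d - 6)/(d - 5)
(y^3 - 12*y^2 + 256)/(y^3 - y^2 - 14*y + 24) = (y^2 - 16*y + 64)/(y^2 - 5*y + 6)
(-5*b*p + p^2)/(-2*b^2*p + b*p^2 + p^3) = (-5*b + p)/(-2*b^2 + b*p + p^2)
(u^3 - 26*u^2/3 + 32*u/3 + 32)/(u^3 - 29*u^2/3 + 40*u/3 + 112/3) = (u - 6)/(u - 7)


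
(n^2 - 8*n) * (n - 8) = n^3 - 16*n^2 + 64*n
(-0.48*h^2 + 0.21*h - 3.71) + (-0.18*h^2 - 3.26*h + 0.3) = -0.66*h^2 - 3.05*h - 3.41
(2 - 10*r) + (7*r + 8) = 10 - 3*r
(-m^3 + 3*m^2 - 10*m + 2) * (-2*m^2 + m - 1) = 2*m^5 - 7*m^4 + 24*m^3 - 17*m^2 + 12*m - 2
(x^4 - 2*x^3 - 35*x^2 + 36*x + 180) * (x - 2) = x^5 - 4*x^4 - 31*x^3 + 106*x^2 + 108*x - 360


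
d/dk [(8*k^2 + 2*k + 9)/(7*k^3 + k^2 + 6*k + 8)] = (-56*k^4 - 28*k^3 - 143*k^2 + 110*k - 38)/(49*k^6 + 14*k^5 + 85*k^4 + 124*k^3 + 52*k^2 + 96*k + 64)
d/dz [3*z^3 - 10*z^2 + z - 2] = 9*z^2 - 20*z + 1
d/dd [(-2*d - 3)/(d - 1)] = 5/(d - 1)^2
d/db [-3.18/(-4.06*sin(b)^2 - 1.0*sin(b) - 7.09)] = -(25.8216*sin(b) + 3.18)*cos(b)/(4.06*sin(b)^2 + 1.0*sin(b) + 7.09)^2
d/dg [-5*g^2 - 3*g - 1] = -10*g - 3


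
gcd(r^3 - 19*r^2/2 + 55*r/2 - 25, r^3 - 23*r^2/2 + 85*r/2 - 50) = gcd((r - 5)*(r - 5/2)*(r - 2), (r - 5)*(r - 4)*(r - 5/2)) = r^2 - 15*r/2 + 25/2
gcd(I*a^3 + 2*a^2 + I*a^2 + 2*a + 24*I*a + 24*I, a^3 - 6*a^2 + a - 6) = 1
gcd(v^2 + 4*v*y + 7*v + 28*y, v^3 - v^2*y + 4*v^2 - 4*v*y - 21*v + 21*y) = v + 7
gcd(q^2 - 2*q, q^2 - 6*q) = q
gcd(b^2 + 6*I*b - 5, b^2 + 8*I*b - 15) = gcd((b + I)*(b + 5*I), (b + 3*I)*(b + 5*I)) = b + 5*I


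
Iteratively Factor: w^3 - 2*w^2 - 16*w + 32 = (w + 4)*(w^2 - 6*w + 8) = (w - 2)*(w + 4)*(w - 4)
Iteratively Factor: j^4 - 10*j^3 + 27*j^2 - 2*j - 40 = (j - 4)*(j^3 - 6*j^2 + 3*j + 10) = (j - 5)*(j - 4)*(j^2 - j - 2) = (j - 5)*(j - 4)*(j - 2)*(j + 1)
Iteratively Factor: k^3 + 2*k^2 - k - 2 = (k - 1)*(k^2 + 3*k + 2) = (k - 1)*(k + 2)*(k + 1)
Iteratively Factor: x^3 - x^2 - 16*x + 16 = (x - 4)*(x^2 + 3*x - 4) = (x - 4)*(x + 4)*(x - 1)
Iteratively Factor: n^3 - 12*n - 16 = (n + 2)*(n^2 - 2*n - 8) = (n - 4)*(n + 2)*(n + 2)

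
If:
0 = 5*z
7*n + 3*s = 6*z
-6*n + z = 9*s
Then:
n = 0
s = 0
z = 0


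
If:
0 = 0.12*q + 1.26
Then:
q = -10.50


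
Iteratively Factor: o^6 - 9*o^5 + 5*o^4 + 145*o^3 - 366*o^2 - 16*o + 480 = (o - 4)*(o^5 - 5*o^4 - 15*o^3 + 85*o^2 - 26*o - 120) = (o - 4)*(o - 2)*(o^4 - 3*o^3 - 21*o^2 + 43*o + 60) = (o - 4)*(o - 2)*(o + 1)*(o^3 - 4*o^2 - 17*o + 60) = (o - 5)*(o - 4)*(o - 2)*(o + 1)*(o^2 + o - 12) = (o - 5)*(o - 4)*(o - 3)*(o - 2)*(o + 1)*(o + 4)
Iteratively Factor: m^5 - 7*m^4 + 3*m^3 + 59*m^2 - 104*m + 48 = (m - 4)*(m^4 - 3*m^3 - 9*m^2 + 23*m - 12) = (m - 4)^2*(m^3 + m^2 - 5*m + 3) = (m - 4)^2*(m - 1)*(m^2 + 2*m - 3) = (m - 4)^2*(m - 1)^2*(m + 3)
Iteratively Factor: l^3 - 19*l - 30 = (l + 2)*(l^2 - 2*l - 15) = (l - 5)*(l + 2)*(l + 3)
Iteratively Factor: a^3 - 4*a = (a + 2)*(a^2 - 2*a) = (a - 2)*(a + 2)*(a)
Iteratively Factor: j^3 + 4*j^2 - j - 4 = (j + 1)*(j^2 + 3*j - 4) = (j - 1)*(j + 1)*(j + 4)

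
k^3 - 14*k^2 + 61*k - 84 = (k - 7)*(k - 4)*(k - 3)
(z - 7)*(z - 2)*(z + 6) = z^3 - 3*z^2 - 40*z + 84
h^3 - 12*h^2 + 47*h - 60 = (h - 5)*(h - 4)*(h - 3)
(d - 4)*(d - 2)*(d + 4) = d^3 - 2*d^2 - 16*d + 32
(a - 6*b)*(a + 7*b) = a^2 + a*b - 42*b^2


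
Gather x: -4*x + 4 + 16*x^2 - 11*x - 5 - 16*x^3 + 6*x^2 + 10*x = -16*x^3 + 22*x^2 - 5*x - 1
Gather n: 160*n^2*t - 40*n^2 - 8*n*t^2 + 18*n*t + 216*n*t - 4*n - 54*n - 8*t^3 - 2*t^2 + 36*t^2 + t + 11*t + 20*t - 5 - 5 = n^2*(160*t - 40) + n*(-8*t^2 + 234*t - 58) - 8*t^3 + 34*t^2 + 32*t - 10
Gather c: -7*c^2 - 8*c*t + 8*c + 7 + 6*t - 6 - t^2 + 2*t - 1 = -7*c^2 + c*(8 - 8*t) - t^2 + 8*t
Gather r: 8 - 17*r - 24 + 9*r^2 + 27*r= 9*r^2 + 10*r - 16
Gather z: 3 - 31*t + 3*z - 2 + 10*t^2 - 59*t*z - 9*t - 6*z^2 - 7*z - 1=10*t^2 - 40*t - 6*z^2 + z*(-59*t - 4)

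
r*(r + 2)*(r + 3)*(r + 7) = r^4 + 12*r^3 + 41*r^2 + 42*r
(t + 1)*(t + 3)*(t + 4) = t^3 + 8*t^2 + 19*t + 12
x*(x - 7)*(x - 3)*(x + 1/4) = x^4 - 39*x^3/4 + 37*x^2/2 + 21*x/4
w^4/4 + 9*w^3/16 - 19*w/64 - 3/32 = (w/4 + 1/2)*(w - 3/4)*(w + 1/2)^2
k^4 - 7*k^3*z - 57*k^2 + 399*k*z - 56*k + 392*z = (k - 8)*(k + 1)*(k + 7)*(k - 7*z)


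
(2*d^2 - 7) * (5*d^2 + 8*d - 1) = 10*d^4 + 16*d^3 - 37*d^2 - 56*d + 7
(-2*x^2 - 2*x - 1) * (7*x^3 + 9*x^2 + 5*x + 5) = -14*x^5 - 32*x^4 - 35*x^3 - 29*x^2 - 15*x - 5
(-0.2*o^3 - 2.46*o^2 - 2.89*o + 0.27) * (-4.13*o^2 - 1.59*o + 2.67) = 0.826*o^5 + 10.4778*o^4 + 15.3131*o^3 - 3.0882*o^2 - 8.1456*o + 0.7209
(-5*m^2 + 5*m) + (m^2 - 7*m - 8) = -4*m^2 - 2*m - 8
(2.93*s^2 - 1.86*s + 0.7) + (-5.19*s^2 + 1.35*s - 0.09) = -2.26*s^2 - 0.51*s + 0.61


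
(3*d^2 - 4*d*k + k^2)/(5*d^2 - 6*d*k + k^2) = (3*d - k)/(5*d - k)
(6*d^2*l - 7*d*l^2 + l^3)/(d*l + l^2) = (6*d^2 - 7*d*l + l^2)/(d + l)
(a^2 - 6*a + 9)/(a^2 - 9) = (a - 3)/(a + 3)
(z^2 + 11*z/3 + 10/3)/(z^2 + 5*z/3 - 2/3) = (3*z + 5)/(3*z - 1)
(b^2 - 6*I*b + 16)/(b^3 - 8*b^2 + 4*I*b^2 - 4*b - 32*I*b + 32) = (b - 8*I)/(b^2 + 2*b*(-4 + I) - 16*I)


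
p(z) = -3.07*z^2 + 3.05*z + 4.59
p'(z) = 3.05 - 6.14*z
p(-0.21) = 3.81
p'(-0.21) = 4.34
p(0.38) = 5.31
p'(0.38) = 0.72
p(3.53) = -22.90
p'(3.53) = -18.62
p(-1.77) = -10.43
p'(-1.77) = 13.92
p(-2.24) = -17.65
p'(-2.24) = 16.80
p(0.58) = 5.33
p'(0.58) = -0.51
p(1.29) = 3.42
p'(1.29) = -4.87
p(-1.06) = -2.09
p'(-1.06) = 9.56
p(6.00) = -87.63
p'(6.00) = -33.79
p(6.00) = -87.63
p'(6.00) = -33.79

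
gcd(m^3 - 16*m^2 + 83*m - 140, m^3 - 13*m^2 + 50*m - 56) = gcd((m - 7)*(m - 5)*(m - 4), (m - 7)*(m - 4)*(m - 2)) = m^2 - 11*m + 28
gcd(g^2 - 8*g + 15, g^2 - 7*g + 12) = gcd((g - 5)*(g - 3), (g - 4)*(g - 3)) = g - 3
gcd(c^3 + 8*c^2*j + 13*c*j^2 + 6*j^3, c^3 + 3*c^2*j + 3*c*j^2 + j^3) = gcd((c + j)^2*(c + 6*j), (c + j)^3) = c^2 + 2*c*j + j^2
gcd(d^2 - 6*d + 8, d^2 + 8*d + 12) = 1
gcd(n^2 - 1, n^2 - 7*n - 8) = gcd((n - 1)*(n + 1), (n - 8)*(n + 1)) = n + 1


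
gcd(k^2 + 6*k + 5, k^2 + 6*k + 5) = k^2 + 6*k + 5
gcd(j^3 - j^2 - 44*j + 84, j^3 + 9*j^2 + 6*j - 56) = j^2 + 5*j - 14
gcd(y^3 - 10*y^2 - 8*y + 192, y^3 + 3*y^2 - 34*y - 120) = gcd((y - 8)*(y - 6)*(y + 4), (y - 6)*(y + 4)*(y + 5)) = y^2 - 2*y - 24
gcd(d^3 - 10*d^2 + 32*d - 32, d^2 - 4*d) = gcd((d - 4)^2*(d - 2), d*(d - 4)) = d - 4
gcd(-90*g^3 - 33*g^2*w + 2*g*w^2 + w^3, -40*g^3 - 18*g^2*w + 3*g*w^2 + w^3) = 5*g + w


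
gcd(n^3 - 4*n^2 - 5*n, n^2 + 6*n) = n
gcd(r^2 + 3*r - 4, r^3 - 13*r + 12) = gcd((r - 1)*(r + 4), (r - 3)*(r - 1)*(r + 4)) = r^2 + 3*r - 4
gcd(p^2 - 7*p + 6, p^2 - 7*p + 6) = p^2 - 7*p + 6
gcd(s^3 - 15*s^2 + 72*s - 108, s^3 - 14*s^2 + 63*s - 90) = s^2 - 9*s + 18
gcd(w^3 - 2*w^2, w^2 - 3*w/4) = w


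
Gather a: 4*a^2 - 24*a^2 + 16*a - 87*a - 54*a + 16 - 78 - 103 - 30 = -20*a^2 - 125*a - 195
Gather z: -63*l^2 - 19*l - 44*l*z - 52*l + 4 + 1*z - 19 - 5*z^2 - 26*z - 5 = -63*l^2 - 71*l - 5*z^2 + z*(-44*l - 25) - 20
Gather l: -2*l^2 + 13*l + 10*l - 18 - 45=-2*l^2 + 23*l - 63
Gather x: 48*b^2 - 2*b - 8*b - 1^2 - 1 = 48*b^2 - 10*b - 2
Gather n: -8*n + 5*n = -3*n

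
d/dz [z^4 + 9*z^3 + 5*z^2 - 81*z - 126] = 4*z^3 + 27*z^2 + 10*z - 81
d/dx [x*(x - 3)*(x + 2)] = 3*x^2 - 2*x - 6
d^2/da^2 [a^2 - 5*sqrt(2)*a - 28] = 2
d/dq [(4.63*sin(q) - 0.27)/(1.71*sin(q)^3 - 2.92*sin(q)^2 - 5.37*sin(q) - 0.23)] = (-15.8346*sin(q)^3 + 14.9047*sin(q)^2 - 1.5768*sin(q) - 2.5148)*cos(q)/(2.9241*sin(q)^6 - 9.9864*sin(q)^5 - 9.839*sin(q)^4 + 30.5742*sin(q)^3 + 30.1801*sin(q)^2 + 2.4702*sin(q) + 0.0529)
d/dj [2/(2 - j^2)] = 4*j/(j^2 - 2)^2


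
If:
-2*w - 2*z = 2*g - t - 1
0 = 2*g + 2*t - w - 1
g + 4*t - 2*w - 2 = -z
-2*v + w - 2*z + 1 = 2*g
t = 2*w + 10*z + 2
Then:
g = -3/22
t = 17/11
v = 43/22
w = 20/11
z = -9/22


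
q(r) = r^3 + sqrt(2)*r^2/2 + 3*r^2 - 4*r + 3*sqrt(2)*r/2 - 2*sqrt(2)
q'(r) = 3*r^2 + sqrt(2)*r + 6*r - 4 + 3*sqrt(2)/2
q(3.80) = 98.44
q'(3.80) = 69.62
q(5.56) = 273.21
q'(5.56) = 132.09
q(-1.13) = 2.59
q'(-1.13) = -6.43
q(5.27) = 236.59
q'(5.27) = 120.51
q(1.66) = 8.84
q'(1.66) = 18.70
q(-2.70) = 9.59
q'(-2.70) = -0.03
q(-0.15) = -2.47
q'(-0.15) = -2.92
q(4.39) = 144.97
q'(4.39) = 88.49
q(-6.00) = -74.10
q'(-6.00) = 61.64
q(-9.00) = -414.64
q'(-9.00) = 174.39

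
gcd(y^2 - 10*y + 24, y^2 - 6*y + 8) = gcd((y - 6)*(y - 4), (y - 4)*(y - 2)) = y - 4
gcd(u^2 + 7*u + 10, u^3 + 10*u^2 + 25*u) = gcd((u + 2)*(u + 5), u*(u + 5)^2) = u + 5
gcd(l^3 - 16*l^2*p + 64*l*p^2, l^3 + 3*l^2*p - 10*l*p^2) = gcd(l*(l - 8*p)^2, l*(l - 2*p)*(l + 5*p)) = l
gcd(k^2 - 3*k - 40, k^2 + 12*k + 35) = k + 5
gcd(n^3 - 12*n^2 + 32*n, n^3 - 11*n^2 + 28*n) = n^2 - 4*n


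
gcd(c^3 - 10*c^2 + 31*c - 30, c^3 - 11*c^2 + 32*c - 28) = c - 2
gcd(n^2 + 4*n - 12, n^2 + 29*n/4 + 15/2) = n + 6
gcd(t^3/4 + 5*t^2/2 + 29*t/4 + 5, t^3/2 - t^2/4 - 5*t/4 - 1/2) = t + 1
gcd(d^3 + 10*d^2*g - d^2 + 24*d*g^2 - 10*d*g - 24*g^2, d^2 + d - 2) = d - 1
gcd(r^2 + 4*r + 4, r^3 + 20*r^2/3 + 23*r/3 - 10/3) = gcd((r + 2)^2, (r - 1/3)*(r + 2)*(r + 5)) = r + 2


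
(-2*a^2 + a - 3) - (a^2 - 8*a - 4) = -3*a^2 + 9*a + 1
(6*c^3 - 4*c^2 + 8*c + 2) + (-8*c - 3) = 6*c^3 - 4*c^2 - 1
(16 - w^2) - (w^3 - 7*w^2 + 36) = -w^3 + 6*w^2 - 20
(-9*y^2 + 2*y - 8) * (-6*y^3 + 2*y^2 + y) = 54*y^5 - 30*y^4 + 43*y^3 - 14*y^2 - 8*y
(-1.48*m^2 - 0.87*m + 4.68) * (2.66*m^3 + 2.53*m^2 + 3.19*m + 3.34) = -3.9368*m^5 - 6.0586*m^4 + 5.5265*m^3 + 4.1219*m^2 + 12.0234*m + 15.6312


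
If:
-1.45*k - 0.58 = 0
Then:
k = -0.40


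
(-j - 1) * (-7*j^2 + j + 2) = 7*j^3 + 6*j^2 - 3*j - 2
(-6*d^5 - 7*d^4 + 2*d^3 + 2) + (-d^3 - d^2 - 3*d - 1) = -6*d^5 - 7*d^4 + d^3 - d^2 - 3*d + 1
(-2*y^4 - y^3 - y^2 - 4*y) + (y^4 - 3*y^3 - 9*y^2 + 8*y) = -y^4 - 4*y^3 - 10*y^2 + 4*y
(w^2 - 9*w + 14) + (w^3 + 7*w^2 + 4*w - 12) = w^3 + 8*w^2 - 5*w + 2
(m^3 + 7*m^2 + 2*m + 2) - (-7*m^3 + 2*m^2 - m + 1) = 8*m^3 + 5*m^2 + 3*m + 1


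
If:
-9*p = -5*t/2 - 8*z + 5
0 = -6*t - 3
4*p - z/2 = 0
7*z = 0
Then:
No Solution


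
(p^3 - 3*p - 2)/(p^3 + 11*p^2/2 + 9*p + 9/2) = 2*(p^2 - p - 2)/(2*p^2 + 9*p + 9)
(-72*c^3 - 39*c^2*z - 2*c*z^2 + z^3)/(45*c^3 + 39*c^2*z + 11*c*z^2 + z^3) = (-8*c + z)/(5*c + z)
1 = 1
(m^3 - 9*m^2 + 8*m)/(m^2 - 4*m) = (m^2 - 9*m + 8)/(m - 4)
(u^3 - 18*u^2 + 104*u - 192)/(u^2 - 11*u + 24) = (u^2 - 10*u + 24)/(u - 3)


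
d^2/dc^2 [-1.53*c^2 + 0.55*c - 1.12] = -3.06000000000000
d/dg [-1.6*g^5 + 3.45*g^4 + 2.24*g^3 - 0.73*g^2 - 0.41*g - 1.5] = -8.0*g^4 + 13.8*g^3 + 6.72*g^2 - 1.46*g - 0.41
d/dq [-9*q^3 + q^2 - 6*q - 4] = -27*q^2 + 2*q - 6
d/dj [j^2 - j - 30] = 2*j - 1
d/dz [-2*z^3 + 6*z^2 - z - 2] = -6*z^2 + 12*z - 1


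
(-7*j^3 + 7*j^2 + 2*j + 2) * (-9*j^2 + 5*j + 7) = 63*j^5 - 98*j^4 - 32*j^3 + 41*j^2 + 24*j + 14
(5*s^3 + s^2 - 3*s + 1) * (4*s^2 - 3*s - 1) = 20*s^5 - 11*s^4 - 20*s^3 + 12*s^2 - 1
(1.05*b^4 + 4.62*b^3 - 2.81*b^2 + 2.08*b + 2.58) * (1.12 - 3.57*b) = -3.7485*b^5 - 15.3174*b^4 + 15.2061*b^3 - 10.5728*b^2 - 6.881*b + 2.8896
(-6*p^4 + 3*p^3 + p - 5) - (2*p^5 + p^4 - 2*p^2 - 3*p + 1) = -2*p^5 - 7*p^4 + 3*p^3 + 2*p^2 + 4*p - 6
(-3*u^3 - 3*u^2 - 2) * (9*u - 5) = -27*u^4 - 12*u^3 + 15*u^2 - 18*u + 10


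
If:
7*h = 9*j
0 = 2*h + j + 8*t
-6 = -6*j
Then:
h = 9/7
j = 1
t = -25/56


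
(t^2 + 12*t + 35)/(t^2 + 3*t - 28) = (t + 5)/(t - 4)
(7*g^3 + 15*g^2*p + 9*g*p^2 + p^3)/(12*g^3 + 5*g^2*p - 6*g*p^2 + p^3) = (7*g^2 + 8*g*p + p^2)/(12*g^2 - 7*g*p + p^2)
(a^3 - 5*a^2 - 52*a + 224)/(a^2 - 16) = (a^2 - a - 56)/(a + 4)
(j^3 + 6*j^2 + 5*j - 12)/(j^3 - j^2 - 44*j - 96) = (j - 1)/(j - 8)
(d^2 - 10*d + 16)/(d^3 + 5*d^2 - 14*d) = (d - 8)/(d*(d + 7))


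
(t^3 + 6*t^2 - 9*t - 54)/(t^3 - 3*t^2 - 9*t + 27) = (t + 6)/(t - 3)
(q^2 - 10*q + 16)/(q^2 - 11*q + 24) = (q - 2)/(q - 3)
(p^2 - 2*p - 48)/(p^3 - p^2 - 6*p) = (-p^2 + 2*p + 48)/(p*(-p^2 + p + 6))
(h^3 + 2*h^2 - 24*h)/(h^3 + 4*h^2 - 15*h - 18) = h*(h - 4)/(h^2 - 2*h - 3)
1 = 1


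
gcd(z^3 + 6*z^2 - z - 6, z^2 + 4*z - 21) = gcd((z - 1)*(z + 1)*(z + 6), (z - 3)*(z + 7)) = 1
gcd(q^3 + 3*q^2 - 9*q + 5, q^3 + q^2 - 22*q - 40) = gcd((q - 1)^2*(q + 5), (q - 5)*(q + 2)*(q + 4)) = 1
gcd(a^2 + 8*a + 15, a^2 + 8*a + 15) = a^2 + 8*a + 15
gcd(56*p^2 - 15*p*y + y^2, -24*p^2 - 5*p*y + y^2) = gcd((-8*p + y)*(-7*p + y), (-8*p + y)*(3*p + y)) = -8*p + y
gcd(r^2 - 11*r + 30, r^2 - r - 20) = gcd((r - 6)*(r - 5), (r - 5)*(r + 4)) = r - 5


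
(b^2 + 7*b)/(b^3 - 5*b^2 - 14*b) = (b + 7)/(b^2 - 5*b - 14)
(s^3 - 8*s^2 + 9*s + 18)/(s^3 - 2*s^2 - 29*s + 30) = (s^2 - 2*s - 3)/(s^2 + 4*s - 5)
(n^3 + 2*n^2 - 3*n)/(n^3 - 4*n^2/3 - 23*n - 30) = 3*n*(n - 1)/(3*n^2 - 13*n - 30)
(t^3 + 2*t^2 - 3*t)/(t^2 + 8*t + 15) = t*(t - 1)/(t + 5)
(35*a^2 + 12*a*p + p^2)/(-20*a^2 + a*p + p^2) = (7*a + p)/(-4*a + p)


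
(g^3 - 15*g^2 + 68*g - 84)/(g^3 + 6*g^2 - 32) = (g^2 - 13*g + 42)/(g^2 + 8*g + 16)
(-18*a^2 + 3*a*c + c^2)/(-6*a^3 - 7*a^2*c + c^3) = (6*a + c)/(2*a^2 + 3*a*c + c^2)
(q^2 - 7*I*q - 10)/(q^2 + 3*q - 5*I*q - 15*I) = (q - 2*I)/(q + 3)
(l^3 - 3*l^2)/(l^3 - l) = l*(l - 3)/(l^2 - 1)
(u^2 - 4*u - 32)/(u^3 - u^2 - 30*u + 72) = (u^2 - 4*u - 32)/(u^3 - u^2 - 30*u + 72)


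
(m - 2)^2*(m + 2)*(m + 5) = m^4 + 3*m^3 - 14*m^2 - 12*m + 40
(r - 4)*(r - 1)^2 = r^3 - 6*r^2 + 9*r - 4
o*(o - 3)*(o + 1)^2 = o^4 - o^3 - 5*o^2 - 3*o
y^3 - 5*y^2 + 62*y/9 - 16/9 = (y - 8/3)*(y - 2)*(y - 1/3)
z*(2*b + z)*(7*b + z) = 14*b^2*z + 9*b*z^2 + z^3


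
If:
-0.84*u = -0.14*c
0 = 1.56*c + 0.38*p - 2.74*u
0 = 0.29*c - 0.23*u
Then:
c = 0.00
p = 0.00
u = 0.00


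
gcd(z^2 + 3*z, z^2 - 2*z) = z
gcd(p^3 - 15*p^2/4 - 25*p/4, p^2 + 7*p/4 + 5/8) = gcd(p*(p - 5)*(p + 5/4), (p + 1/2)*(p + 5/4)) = p + 5/4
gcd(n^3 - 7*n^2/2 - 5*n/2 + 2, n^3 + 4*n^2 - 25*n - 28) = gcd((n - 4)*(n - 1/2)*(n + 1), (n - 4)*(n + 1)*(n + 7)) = n^2 - 3*n - 4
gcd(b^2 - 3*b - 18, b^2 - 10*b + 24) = b - 6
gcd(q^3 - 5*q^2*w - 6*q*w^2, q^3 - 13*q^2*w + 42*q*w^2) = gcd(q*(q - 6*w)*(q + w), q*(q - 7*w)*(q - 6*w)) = q^2 - 6*q*w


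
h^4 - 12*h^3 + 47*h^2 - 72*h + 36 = (h - 6)*(h - 3)*(h - 2)*(h - 1)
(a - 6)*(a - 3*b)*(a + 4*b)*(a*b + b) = a^4*b + a^3*b^2 - 5*a^3*b - 12*a^2*b^3 - 5*a^2*b^2 - 6*a^2*b + 60*a*b^3 - 6*a*b^2 + 72*b^3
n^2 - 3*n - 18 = (n - 6)*(n + 3)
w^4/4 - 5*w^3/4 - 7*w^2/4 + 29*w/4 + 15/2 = (w/2 + 1/2)*(w/2 + 1)*(w - 5)*(w - 3)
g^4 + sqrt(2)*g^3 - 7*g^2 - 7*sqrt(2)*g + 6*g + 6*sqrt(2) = (g - 2)*(g - 1)*(g + 3)*(g + sqrt(2))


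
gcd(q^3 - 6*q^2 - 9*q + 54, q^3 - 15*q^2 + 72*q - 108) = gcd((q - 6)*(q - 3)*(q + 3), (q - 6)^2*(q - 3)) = q^2 - 9*q + 18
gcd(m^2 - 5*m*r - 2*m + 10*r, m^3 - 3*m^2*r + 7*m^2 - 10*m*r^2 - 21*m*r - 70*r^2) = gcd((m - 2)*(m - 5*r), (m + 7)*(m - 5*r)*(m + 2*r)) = -m + 5*r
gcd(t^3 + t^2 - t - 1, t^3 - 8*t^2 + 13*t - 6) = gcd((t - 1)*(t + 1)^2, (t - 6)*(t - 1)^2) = t - 1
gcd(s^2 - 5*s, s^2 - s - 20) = s - 5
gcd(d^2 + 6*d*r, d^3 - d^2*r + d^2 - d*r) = d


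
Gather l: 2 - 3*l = 2 - 3*l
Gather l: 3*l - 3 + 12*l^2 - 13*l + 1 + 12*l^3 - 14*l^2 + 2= 12*l^3 - 2*l^2 - 10*l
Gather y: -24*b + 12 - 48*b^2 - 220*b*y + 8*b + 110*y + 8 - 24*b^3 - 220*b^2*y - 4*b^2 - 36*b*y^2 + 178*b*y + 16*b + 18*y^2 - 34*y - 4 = -24*b^3 - 52*b^2 + y^2*(18 - 36*b) + y*(-220*b^2 - 42*b + 76) + 16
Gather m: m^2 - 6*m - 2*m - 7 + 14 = m^2 - 8*m + 7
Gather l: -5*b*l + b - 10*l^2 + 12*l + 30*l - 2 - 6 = b - 10*l^2 + l*(42 - 5*b) - 8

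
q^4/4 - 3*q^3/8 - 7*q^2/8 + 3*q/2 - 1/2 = (q/4 + 1/2)*(q - 2)*(q - 1)*(q - 1/2)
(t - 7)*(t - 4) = t^2 - 11*t + 28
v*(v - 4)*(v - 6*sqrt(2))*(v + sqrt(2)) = v^4 - 5*sqrt(2)*v^3 - 4*v^3 - 12*v^2 + 20*sqrt(2)*v^2 + 48*v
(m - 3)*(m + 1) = m^2 - 2*m - 3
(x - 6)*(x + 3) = x^2 - 3*x - 18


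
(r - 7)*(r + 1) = r^2 - 6*r - 7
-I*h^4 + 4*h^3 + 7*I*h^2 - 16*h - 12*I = (h - 2)*(h + 2)*(h + 3*I)*(-I*h + 1)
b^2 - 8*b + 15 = (b - 5)*(b - 3)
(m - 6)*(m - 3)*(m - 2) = m^3 - 11*m^2 + 36*m - 36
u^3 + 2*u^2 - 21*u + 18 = (u - 3)*(u - 1)*(u + 6)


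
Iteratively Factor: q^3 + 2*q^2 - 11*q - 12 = (q - 3)*(q^2 + 5*q + 4) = (q - 3)*(q + 4)*(q + 1)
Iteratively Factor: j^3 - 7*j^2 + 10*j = (j)*(j^2 - 7*j + 10) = j*(j - 5)*(j - 2)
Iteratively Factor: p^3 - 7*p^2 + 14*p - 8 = (p - 4)*(p^2 - 3*p + 2) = (p - 4)*(p - 1)*(p - 2)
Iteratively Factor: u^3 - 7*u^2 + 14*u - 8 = (u - 2)*(u^2 - 5*u + 4) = (u - 2)*(u - 1)*(u - 4)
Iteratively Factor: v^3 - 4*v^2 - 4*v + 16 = (v - 2)*(v^2 - 2*v - 8) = (v - 4)*(v - 2)*(v + 2)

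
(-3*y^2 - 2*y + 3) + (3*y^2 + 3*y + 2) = y + 5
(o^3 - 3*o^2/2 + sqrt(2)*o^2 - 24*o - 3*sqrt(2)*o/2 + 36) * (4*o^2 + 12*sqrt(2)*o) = 4*o^5 - 6*o^4 + 16*sqrt(2)*o^4 - 72*o^3 - 24*sqrt(2)*o^3 - 288*sqrt(2)*o^2 + 108*o^2 + 432*sqrt(2)*o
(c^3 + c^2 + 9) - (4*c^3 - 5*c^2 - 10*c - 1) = -3*c^3 + 6*c^2 + 10*c + 10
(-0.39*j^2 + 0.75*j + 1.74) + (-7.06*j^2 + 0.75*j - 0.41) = -7.45*j^2 + 1.5*j + 1.33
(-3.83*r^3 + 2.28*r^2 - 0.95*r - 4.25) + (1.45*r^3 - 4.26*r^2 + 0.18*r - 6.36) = -2.38*r^3 - 1.98*r^2 - 0.77*r - 10.61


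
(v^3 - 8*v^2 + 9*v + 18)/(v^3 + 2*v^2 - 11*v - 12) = (v - 6)/(v + 4)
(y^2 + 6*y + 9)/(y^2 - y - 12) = (y + 3)/(y - 4)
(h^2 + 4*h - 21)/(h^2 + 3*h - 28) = (h - 3)/(h - 4)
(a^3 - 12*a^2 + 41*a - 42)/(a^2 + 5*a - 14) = (a^2 - 10*a + 21)/(a + 7)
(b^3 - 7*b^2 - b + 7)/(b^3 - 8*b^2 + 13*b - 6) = (b^2 - 6*b - 7)/(b^2 - 7*b + 6)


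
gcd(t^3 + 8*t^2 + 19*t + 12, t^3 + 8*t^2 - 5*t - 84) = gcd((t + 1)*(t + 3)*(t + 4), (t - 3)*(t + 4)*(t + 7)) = t + 4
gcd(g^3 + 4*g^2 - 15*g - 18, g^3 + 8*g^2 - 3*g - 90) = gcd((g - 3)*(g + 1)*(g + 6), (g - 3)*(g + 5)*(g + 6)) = g^2 + 3*g - 18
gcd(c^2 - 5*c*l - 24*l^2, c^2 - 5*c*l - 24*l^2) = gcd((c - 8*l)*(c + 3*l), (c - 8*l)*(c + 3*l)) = c^2 - 5*c*l - 24*l^2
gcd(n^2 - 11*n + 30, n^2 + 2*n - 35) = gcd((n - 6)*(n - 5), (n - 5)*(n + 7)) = n - 5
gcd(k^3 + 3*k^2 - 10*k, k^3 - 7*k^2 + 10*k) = k^2 - 2*k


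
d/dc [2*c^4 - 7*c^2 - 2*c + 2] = 8*c^3 - 14*c - 2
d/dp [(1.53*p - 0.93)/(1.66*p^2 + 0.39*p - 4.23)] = (-2.5398*p^2 + 3.0876*p - 6.1092)/(2.7556*p^4 + 1.2948*p^3 - 13.8915*p^2 - 3.2994*p + 17.8929)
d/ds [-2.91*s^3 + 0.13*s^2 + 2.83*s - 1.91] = -8.73*s^2 + 0.26*s + 2.83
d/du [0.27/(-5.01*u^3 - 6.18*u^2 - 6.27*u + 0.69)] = (4.0581*u^2 + 3.3372*u + 1.6929)/(5.01*u^3 + 6.18*u^2 + 6.27*u - 0.69)^2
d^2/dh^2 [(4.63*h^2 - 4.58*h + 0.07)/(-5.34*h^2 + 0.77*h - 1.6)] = (-2.27373675443232e-13*h^4 + 223.127628*h^3 + 225.375768*h^2 - 233.062164*h - 11.307326)/(152.273304*h^6 - 65.871036*h^5 + 146.373138*h^4 - 39.929813*h^3 + 43.85712*h^2 - 5.9136*h + 4.096)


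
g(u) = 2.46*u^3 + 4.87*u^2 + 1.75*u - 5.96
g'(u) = 7.38*u^2 + 9.74*u + 1.75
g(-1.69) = -6.88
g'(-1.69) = 6.37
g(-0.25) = -6.13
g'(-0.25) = -0.22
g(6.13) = 754.42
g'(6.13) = 338.77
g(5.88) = 672.82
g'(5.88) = 314.18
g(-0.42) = -6.02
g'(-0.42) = -1.04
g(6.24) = 792.29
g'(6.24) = 349.89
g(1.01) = 3.31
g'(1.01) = 19.12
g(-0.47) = -5.96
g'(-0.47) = -1.20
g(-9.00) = -1420.58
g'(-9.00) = 511.87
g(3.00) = 109.54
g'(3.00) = 97.39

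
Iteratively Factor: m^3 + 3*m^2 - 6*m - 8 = (m + 4)*(m^2 - m - 2) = (m - 2)*(m + 4)*(m + 1)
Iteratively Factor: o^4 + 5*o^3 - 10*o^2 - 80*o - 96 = (o + 2)*(o^3 + 3*o^2 - 16*o - 48) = (o - 4)*(o + 2)*(o^2 + 7*o + 12) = (o - 4)*(o + 2)*(o + 3)*(o + 4)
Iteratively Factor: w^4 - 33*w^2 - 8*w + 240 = (w - 5)*(w^3 + 5*w^2 - 8*w - 48) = (w - 5)*(w + 4)*(w^2 + w - 12) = (w - 5)*(w - 3)*(w + 4)*(w + 4)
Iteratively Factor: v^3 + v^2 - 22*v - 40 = (v + 4)*(v^2 - 3*v - 10) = (v + 2)*(v + 4)*(v - 5)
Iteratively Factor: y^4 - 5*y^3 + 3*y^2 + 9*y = (y - 3)*(y^3 - 2*y^2 - 3*y) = y*(y - 3)*(y^2 - 2*y - 3) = y*(y - 3)^2*(y + 1)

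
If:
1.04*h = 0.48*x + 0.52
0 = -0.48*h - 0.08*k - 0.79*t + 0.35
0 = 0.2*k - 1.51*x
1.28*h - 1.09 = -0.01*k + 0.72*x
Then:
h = -3.37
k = -63.23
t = 8.89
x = -8.38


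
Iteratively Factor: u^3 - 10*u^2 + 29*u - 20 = (u - 1)*(u^2 - 9*u + 20) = (u - 4)*(u - 1)*(u - 5)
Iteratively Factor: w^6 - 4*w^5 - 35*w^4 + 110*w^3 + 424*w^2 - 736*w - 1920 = (w + 2)*(w^5 - 6*w^4 - 23*w^3 + 156*w^2 + 112*w - 960) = (w + 2)*(w + 3)*(w^4 - 9*w^3 + 4*w^2 + 144*w - 320) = (w - 5)*(w + 2)*(w + 3)*(w^3 - 4*w^2 - 16*w + 64) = (w - 5)*(w - 4)*(w + 2)*(w + 3)*(w^2 - 16) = (w - 5)*(w - 4)*(w + 2)*(w + 3)*(w + 4)*(w - 4)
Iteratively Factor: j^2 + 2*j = (j + 2)*(j)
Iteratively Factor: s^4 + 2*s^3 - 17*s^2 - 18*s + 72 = (s + 4)*(s^3 - 2*s^2 - 9*s + 18) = (s - 3)*(s + 4)*(s^2 + s - 6) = (s - 3)*(s - 2)*(s + 4)*(s + 3)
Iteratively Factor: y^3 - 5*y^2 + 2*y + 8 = (y + 1)*(y^2 - 6*y + 8) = (y - 4)*(y + 1)*(y - 2)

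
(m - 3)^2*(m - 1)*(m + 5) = m^4 - 2*m^3 - 20*m^2 + 66*m - 45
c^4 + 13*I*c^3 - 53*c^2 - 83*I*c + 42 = (c + I)*(c + 2*I)*(c + 3*I)*(c + 7*I)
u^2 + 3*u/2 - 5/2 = (u - 1)*(u + 5/2)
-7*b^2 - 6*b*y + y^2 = (-7*b + y)*(b + y)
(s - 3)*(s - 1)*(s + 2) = s^3 - 2*s^2 - 5*s + 6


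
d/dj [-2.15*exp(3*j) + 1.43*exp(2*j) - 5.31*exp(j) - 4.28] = (-6.45*exp(2*j) + 2.86*exp(j) - 5.31)*exp(j)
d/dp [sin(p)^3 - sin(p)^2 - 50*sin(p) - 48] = (3*sin(p)^2 - 2*sin(p) - 50)*cos(p)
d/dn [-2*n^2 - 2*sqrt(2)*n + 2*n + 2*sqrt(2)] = -4*n - 2*sqrt(2) + 2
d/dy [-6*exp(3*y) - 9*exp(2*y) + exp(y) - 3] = (-18*exp(2*y) - 18*exp(y) + 1)*exp(y)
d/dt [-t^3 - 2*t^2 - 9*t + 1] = -3*t^2 - 4*t - 9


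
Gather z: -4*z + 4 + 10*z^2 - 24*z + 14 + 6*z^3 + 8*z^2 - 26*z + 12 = 6*z^3 + 18*z^2 - 54*z + 30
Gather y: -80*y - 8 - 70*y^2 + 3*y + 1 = -70*y^2 - 77*y - 7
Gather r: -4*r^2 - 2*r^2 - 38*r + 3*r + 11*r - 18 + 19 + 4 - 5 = -6*r^2 - 24*r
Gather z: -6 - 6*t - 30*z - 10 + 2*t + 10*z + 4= -4*t - 20*z - 12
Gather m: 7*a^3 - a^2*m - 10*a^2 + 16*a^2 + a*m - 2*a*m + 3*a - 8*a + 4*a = 7*a^3 + 6*a^2 - a + m*(-a^2 - a)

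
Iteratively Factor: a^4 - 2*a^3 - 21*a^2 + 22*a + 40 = (a - 2)*(a^3 - 21*a - 20) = (a - 5)*(a - 2)*(a^2 + 5*a + 4) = (a - 5)*(a - 2)*(a + 4)*(a + 1)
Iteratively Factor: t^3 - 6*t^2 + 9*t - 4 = (t - 4)*(t^2 - 2*t + 1) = (t - 4)*(t - 1)*(t - 1)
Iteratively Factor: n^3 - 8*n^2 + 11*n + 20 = (n - 4)*(n^2 - 4*n - 5) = (n - 4)*(n + 1)*(n - 5)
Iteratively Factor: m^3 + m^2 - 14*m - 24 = (m + 2)*(m^2 - m - 12) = (m + 2)*(m + 3)*(m - 4)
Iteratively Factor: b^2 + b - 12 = (b + 4)*(b - 3)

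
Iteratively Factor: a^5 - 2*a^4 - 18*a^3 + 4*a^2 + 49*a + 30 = (a + 1)*(a^4 - 3*a^3 - 15*a^2 + 19*a + 30) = (a - 2)*(a + 1)*(a^3 - a^2 - 17*a - 15) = (a - 5)*(a - 2)*(a + 1)*(a^2 + 4*a + 3) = (a - 5)*(a - 2)*(a + 1)*(a + 3)*(a + 1)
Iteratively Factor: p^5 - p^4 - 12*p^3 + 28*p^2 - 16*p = (p)*(p^4 - p^3 - 12*p^2 + 28*p - 16) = p*(p + 4)*(p^3 - 5*p^2 + 8*p - 4) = p*(p - 1)*(p + 4)*(p^2 - 4*p + 4) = p*(p - 2)*(p - 1)*(p + 4)*(p - 2)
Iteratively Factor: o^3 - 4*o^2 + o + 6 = (o - 3)*(o^2 - o - 2) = (o - 3)*(o + 1)*(o - 2)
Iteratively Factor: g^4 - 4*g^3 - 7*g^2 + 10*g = (g)*(g^3 - 4*g^2 - 7*g + 10) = g*(g + 2)*(g^2 - 6*g + 5) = g*(g - 1)*(g + 2)*(g - 5)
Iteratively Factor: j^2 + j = (j + 1)*(j)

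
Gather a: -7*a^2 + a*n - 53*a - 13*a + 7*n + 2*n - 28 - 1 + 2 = -7*a^2 + a*(n - 66) + 9*n - 27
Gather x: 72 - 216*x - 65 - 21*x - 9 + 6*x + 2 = -231*x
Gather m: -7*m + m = -6*m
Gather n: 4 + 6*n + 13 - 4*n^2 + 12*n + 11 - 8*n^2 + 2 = -12*n^2 + 18*n + 30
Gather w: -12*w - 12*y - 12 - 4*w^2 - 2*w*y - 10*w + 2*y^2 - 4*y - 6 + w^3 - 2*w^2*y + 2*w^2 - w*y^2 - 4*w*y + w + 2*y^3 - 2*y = w^3 + w^2*(-2*y - 2) + w*(-y^2 - 6*y - 21) + 2*y^3 + 2*y^2 - 18*y - 18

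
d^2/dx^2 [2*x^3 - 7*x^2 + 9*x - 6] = 12*x - 14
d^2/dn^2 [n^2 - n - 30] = 2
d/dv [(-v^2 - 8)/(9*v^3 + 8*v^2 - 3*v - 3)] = (9*v^4 + 219*v^2 + 134*v - 24)/(81*v^6 + 144*v^5 + 10*v^4 - 102*v^3 - 39*v^2 + 18*v + 9)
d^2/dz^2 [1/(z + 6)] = 2/(z + 6)^3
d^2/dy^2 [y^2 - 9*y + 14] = 2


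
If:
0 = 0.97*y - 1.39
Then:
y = 1.43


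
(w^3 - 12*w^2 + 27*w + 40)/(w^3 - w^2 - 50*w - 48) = (w - 5)/(w + 6)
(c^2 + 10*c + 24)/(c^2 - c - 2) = (c^2 + 10*c + 24)/(c^2 - c - 2)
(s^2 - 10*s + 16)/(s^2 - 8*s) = (s - 2)/s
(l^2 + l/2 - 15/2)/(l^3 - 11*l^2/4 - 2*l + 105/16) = 8*(l + 3)/(8*l^2 - 2*l - 21)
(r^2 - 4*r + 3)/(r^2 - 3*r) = (r - 1)/r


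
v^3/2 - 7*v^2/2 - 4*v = v*(v/2 + 1/2)*(v - 8)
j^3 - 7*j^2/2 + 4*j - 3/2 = (j - 3/2)*(j - 1)^2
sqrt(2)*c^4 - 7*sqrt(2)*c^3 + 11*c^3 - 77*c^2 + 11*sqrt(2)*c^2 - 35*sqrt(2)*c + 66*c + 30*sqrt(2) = (c - 6)*(c - 1)*(c + 5*sqrt(2))*(sqrt(2)*c + 1)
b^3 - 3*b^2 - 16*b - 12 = (b - 6)*(b + 1)*(b + 2)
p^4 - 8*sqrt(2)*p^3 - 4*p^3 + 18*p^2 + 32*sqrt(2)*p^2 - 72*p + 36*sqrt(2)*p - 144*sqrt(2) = (p - 4)*(p - 6*sqrt(2))*(p - 3*sqrt(2))*(p + sqrt(2))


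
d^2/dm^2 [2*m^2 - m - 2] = 4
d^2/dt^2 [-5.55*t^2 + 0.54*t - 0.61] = -11.1000000000000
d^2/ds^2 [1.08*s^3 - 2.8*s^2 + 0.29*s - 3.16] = 6.48*s - 5.6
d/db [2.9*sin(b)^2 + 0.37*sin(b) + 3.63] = (5.8*sin(b) + 0.37)*cos(b)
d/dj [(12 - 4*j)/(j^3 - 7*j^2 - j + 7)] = 4*(-j^3 + 7*j^2 + j - (j - 3)*(-3*j^2 + 14*j + 1) - 7)/(j^3 - 7*j^2 - j + 7)^2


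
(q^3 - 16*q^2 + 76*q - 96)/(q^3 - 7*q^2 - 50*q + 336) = (q - 2)/(q + 7)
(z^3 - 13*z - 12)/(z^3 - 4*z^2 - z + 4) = (z + 3)/(z - 1)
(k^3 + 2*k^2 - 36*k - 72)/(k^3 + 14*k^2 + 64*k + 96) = (k^2 - 4*k - 12)/(k^2 + 8*k + 16)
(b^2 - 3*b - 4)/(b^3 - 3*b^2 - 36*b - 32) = (b - 4)/(b^2 - 4*b - 32)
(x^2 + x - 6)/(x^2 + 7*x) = (x^2 + x - 6)/(x*(x + 7))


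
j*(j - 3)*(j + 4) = j^3 + j^2 - 12*j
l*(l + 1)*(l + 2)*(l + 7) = l^4 + 10*l^3 + 23*l^2 + 14*l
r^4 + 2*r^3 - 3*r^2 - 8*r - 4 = (r - 2)*(r + 1)^2*(r + 2)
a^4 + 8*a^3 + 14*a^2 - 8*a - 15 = (a - 1)*(a + 1)*(a + 3)*(a + 5)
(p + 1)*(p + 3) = p^2 + 4*p + 3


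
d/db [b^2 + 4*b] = 2*b + 4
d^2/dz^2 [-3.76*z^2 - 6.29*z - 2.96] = -7.52000000000000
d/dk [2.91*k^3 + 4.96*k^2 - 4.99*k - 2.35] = 8.73*k^2 + 9.92*k - 4.99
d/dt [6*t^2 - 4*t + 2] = 12*t - 4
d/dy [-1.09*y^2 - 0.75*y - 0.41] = -2.18*y - 0.75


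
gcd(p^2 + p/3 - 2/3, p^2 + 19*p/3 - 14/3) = p - 2/3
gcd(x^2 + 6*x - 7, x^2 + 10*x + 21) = x + 7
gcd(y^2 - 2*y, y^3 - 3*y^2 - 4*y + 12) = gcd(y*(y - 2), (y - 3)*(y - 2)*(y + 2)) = y - 2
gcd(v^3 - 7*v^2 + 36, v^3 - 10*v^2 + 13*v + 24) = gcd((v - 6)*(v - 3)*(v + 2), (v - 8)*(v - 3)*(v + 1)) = v - 3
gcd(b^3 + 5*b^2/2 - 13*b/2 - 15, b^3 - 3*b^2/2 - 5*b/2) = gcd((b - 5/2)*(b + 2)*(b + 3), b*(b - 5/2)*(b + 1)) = b - 5/2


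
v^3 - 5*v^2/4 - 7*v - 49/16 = (v - 7/2)*(v + 1/2)*(v + 7/4)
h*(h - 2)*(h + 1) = h^3 - h^2 - 2*h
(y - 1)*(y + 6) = y^2 + 5*y - 6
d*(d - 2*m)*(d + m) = d^3 - d^2*m - 2*d*m^2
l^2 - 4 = (l - 2)*(l + 2)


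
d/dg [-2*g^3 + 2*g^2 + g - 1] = -6*g^2 + 4*g + 1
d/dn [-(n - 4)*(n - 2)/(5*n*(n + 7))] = (-13*n^2 + 16*n + 56)/(5*n^2*(n^2 + 14*n + 49))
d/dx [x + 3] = 1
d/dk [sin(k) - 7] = cos(k)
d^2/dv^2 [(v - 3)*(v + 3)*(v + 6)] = 6*v + 12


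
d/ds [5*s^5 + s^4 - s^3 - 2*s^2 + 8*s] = 25*s^4 + 4*s^3 - 3*s^2 - 4*s + 8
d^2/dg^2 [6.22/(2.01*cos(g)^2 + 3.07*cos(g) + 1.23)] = (-100.517688*(1 - cos(g)^2)^2 - 115.145262*cos(g)^3 - 47.3708979999999*cos(g)^2 + 253.777866*cos(g) + 187.008032)/(2.01*cos(g)^2 + 3.07*cos(g) + 1.23)^3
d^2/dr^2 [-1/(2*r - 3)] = -8/(2*r - 3)^3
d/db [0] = 0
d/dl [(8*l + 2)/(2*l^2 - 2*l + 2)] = (4*l^2 - 4*l - (2*l - 1)*(4*l + 1) + 4)/(l^2 - l + 1)^2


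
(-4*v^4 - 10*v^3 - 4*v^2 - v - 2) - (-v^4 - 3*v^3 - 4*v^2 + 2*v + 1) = -3*v^4 - 7*v^3 - 3*v - 3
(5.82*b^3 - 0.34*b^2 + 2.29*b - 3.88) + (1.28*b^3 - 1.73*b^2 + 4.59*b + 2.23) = 7.1*b^3 - 2.07*b^2 + 6.88*b - 1.65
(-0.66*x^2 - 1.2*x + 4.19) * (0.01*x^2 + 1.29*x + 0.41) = -0.0066*x^4 - 0.8634*x^3 - 1.7767*x^2 + 4.9131*x + 1.7179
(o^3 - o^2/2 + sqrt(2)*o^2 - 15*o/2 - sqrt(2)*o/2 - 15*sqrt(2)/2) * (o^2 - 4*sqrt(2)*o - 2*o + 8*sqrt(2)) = o^5 - 3*sqrt(2)*o^4 - 5*o^4/2 - 29*o^3/2 + 15*sqrt(2)*o^3/2 + 39*sqrt(2)*o^2/2 + 35*o^2 - 45*sqrt(2)*o + 52*o - 120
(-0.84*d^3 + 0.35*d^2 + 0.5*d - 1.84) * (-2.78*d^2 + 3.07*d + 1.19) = 2.3352*d^5 - 3.5518*d^4 - 1.3151*d^3 + 7.0667*d^2 - 5.0538*d - 2.1896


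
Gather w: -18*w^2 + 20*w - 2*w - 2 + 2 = -18*w^2 + 18*w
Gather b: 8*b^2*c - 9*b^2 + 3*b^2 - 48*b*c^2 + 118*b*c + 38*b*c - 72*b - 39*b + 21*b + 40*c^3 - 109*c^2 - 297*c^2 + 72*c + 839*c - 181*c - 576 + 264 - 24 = b^2*(8*c - 6) + b*(-48*c^2 + 156*c - 90) + 40*c^3 - 406*c^2 + 730*c - 336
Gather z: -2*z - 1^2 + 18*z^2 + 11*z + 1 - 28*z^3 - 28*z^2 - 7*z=-28*z^3 - 10*z^2 + 2*z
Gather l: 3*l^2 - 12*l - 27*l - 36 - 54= 3*l^2 - 39*l - 90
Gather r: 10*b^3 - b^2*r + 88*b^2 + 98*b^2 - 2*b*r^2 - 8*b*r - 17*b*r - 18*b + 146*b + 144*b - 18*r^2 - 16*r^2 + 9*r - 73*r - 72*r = 10*b^3 + 186*b^2 + 272*b + r^2*(-2*b - 34) + r*(-b^2 - 25*b - 136)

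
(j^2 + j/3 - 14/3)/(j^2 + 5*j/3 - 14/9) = 3*(j - 2)/(3*j - 2)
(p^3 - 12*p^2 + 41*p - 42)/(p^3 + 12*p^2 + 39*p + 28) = (p^3 - 12*p^2 + 41*p - 42)/(p^3 + 12*p^2 + 39*p + 28)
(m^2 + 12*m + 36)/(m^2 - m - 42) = (m + 6)/(m - 7)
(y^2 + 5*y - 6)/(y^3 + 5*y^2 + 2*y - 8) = (y + 6)/(y^2 + 6*y + 8)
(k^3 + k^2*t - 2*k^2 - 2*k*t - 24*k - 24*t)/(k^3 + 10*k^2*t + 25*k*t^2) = (k^3 + k^2*t - 2*k^2 - 2*k*t - 24*k - 24*t)/(k*(k^2 + 10*k*t + 25*t^2))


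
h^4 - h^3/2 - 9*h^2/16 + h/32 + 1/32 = (h - 1)*(h - 1/4)*(h + 1/4)*(h + 1/2)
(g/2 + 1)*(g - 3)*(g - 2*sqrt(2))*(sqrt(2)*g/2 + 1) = sqrt(2)*g^4/4 - g^3/2 - sqrt(2)*g^3/4 - 5*sqrt(2)*g^2/2 + g^2/2 + sqrt(2)*g + 3*g + 6*sqrt(2)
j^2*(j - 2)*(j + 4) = j^4 + 2*j^3 - 8*j^2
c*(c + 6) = c^2 + 6*c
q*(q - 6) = q^2 - 6*q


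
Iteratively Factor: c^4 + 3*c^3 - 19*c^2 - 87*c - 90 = (c + 3)*(c^3 - 19*c - 30) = (c - 5)*(c + 3)*(c^2 + 5*c + 6) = (c - 5)*(c + 3)^2*(c + 2)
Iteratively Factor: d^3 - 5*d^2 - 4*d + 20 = (d - 2)*(d^2 - 3*d - 10) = (d - 5)*(d - 2)*(d + 2)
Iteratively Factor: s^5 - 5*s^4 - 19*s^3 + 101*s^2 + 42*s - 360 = (s - 5)*(s^4 - 19*s^2 + 6*s + 72) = (s - 5)*(s - 3)*(s^3 + 3*s^2 - 10*s - 24) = (s - 5)*(s - 3)*(s + 4)*(s^2 - s - 6) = (s - 5)*(s - 3)*(s + 2)*(s + 4)*(s - 3)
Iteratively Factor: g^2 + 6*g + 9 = (g + 3)*(g + 3)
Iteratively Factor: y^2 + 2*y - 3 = (y + 3)*(y - 1)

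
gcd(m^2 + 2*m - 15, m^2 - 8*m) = 1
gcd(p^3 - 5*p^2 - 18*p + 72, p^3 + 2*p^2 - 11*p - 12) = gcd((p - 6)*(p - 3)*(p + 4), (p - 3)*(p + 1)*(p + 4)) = p^2 + p - 12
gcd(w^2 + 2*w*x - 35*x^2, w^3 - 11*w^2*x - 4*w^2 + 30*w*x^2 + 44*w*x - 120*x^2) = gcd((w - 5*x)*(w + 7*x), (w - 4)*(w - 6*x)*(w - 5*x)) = -w + 5*x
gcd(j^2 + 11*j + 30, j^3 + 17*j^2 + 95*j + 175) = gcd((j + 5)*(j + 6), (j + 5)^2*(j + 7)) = j + 5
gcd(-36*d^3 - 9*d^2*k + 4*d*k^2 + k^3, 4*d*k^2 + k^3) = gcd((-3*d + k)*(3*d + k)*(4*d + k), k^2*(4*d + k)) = 4*d + k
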